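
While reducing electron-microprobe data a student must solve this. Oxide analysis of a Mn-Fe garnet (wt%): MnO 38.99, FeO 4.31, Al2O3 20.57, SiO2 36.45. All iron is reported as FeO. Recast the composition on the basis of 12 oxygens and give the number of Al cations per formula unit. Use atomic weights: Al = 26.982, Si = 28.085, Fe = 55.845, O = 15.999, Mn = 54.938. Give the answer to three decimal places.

38.99 wt% MnO ÷ 70.937 g/mol = 0.54964 mol, giving 0.54964 Mn and 0.54964 O.
4.31 wt% FeO ÷ 71.844 g/mol = 0.05999 mol, giving 0.05999 Fe and 0.05999 O.
20.57 wt% Al2O3 ÷ 101.961 g/mol = 0.20174 mol, giving 0.40348 Al and 0.60522 O.
36.45 wt% SiO2 ÷ 60.083 g/mol = 0.60666 mol, giving 0.60666 Si and 1.21332 O.
Oxygen sums to 2.42817; scaling by 12/2.42817 = 4.94199 puts the formula on 12 O.
Al: 0.40348 × 4.94199 = 1.994 atoms per formula unit.

1.994 Al apfu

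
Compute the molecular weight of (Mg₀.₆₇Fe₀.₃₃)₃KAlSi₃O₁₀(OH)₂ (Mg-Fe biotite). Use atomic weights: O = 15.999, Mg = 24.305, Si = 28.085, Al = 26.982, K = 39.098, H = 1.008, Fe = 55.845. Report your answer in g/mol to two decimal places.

448.48 g/mol

The formula mass is the sum 2.01·24.305 + 0.99·55.845 + 1·39.098 + 1·26.982 + 3·28.085 + 12·15.999 + 2·1.008.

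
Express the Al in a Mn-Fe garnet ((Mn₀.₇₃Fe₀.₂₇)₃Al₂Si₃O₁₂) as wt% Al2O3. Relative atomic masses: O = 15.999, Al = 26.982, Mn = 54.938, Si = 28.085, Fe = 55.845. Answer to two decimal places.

20.57 wt%

Formula mass = 495.756 g/mol.
2 Al → 1.0000 mol Al2O3 per formula unit; M(Al2O3) = 101.961, so Al2O3 mass = 101.961 g.
101.961/495.756 × 100 = 20.57 wt%.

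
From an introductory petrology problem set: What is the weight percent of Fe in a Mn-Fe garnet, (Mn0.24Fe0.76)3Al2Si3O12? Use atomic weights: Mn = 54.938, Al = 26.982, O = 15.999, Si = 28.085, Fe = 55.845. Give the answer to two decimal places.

M((Mn0.24Fe0.76)3Al2Si3O12) = 497.089 g/mol.
Fe contributes 2.28 × 55.845 = 127.327 g per mole.
127.327/497.089 = 0.2561 → 25.61%.

25.61 weight percent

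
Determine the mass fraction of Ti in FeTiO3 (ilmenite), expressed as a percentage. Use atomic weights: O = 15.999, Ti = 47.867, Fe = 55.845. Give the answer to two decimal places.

Molar mass of FeTiO3: 1×55.845 + 1×47.867 + 3×15.999 = 151.709 g/mol.
Mass of Ti per formula unit: 1 × 47.867 = 47.867 g.
Weight fraction Ti = 47.867 / 151.709 = 0.3155.

31.55 wt%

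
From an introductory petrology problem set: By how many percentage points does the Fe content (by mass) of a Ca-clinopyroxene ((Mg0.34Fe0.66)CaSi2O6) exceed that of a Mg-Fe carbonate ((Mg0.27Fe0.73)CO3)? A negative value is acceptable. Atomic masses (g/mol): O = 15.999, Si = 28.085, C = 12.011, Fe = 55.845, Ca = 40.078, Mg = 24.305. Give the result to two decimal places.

Fe in (Mg0.34Fe0.66)CaSi2O6: molar mass 237.363 g/mol; 0.66×55.845 = 36.858 g → 15.53 wt%.
Fe in (Mg0.27Fe0.73)CO3: molar mass 107.337 g/mol; 0.73×55.845 = 40.767 g → 37.98 wt%.
Difference = 15.53 − 37.98 = -22.45 percentage points.

-22.45 percentage points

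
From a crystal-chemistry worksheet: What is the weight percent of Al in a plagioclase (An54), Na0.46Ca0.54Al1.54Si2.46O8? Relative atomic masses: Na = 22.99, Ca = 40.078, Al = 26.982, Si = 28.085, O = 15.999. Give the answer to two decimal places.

15.34 wt%

Molar mass of Na0.46Ca0.54Al1.54Si2.46O8: 0.46·22.99 + 0.54·40.078 + 1.54·26.982 + 2.46·28.085 + 8·15.999 = 270.851 g/mol.
Mass of Al per formula unit: 1.54 × 26.982 = 41.552 g.
Weight fraction Al = 41.552 / 270.851 = 0.1534.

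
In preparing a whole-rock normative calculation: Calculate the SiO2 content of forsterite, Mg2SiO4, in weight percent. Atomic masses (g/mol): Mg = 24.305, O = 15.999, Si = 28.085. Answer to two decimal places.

Molar mass of Mg2SiO4 = 2×24.305 + 1×28.085 + 4×15.999 = 140.691 g/mol.
Each formula unit contains 1 Si, equivalent to 1/1 = 1.0000 mol SiO2.
M(SiO2) = 1×28.085 + 2×15.999 = 60.083 g/mol.
Mass of SiO2 per formula unit = 1.0000 × 60.083 = 60.083 g.
SiO2 wt% = 60.083 / 140.691 × 100 = 42.71%.

42.71 wt%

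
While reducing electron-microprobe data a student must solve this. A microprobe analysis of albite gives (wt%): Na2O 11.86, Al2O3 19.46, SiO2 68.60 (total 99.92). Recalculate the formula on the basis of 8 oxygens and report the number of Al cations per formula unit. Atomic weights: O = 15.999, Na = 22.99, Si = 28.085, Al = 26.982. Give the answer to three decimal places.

1.002 Al apfu

11.86 wt% Na2O ÷ 61.979 g/mol = 0.19136 mol, giving 0.38272 Na and 0.19136 O.
19.46 wt% Al2O3 ÷ 101.961 g/mol = 0.19086 mol, giving 0.38172 Al and 0.57258 O.
68.60 wt% SiO2 ÷ 60.083 g/mol = 1.14175 mol, giving 1.14175 Si and 2.28350 O.
Oxygen sums to 3.04744; scaling by 8/3.04744 = 2.62515 puts the formula on 8 O.
Al: 0.38172 × 2.62515 = 1.002 atoms per formula unit.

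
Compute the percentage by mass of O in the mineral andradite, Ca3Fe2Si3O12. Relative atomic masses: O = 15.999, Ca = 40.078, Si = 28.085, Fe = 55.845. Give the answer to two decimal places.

Formula mass = 3×40.078 + 2×55.845 + 3×28.085 + 12×15.999 = 508.167 g/mol, of which 191.988 g is O.
So O makes up 191.988/508.167 = 0.3778 of the mass, i.e. 37.78%.

37.78 mass %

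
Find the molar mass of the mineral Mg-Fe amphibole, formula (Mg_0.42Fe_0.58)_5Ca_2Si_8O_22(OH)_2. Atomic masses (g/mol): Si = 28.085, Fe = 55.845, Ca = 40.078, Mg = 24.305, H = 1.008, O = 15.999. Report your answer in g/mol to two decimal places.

903.82 g/mol

M = 2.10×24.305 + 2.90×55.845 + 2×40.078 + 8×28.085 + 24×15.999 + 2×1.008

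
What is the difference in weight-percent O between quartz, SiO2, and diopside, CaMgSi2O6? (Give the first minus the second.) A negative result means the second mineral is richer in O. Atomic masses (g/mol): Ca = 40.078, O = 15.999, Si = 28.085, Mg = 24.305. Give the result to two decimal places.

8.93 percentage points

O in SiO2: molar mass 60.083 g/mol; 2×15.999 = 31.998 g → 53.26 wt%.
O in CaMgSi2O6: molar mass 216.547 g/mol; 6×15.999 = 95.994 g → 44.33 wt%.
Difference = 53.26 − 44.33 = 8.93 percentage points.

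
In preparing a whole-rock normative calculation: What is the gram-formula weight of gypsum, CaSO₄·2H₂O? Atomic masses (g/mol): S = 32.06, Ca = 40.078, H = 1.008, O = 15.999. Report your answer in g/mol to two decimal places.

172.16 g/mol

The formula mass is the sum 1×40.078 + 1×32.06 + 6×15.999 + 4×1.008.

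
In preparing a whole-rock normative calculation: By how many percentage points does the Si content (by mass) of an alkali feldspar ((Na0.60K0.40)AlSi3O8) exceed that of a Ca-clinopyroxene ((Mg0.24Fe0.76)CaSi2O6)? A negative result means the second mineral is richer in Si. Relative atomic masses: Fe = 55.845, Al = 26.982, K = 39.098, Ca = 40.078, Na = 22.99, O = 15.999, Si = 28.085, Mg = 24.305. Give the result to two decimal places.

8.01 percentage points

M((Na0.60K0.40)AlSi3O8) = 268.662 g/mol, so wt% Si = 84.255/268.662 × 100 = 31.36%.
M((Mg0.24Fe0.76)CaSi2O6) = 240.517 g/mol, so wt% Si = 56.170/240.517 × 100 = 23.35%.
31.36 − 23.35 = 8.01 pp.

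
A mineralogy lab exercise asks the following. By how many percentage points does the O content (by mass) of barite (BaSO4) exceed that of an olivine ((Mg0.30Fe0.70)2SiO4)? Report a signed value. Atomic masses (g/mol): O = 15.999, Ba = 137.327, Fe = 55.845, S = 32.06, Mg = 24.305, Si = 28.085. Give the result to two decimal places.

-7.20 percentage points

O in BaSO4: molar mass 233.383 g/mol; 4×15.999 = 63.996 g → 27.42 wt%.
O in (Mg0.30Fe0.70)2SiO4: molar mass 184.847 g/mol; 4×15.999 = 63.996 g → 34.62 wt%.
Difference = 27.42 − 34.62 = -7.20 percentage points.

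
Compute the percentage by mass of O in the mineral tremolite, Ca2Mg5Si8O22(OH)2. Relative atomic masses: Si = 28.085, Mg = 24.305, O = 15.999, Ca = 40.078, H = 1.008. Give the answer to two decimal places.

47.27 weight percent

Molar mass of Ca2Mg5Si8O22(OH)2: 2×40.078 + 5×24.305 + 8×28.085 + 24×15.999 + 2×1.008 = 812.353 g/mol.
Mass of O per formula unit: 24 × 15.999 = 383.976 g.
Weight fraction O = 383.976 / 812.353 = 0.4727.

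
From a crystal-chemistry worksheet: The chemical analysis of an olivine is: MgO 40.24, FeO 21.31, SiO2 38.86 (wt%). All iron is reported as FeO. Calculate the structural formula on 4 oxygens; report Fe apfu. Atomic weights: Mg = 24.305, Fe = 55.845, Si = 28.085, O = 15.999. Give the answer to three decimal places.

40.24 wt% MgO ÷ 40.304 g/mol = 0.99841 mol, giving 0.99841 Mg and 0.99841 O.
21.31 wt% FeO ÷ 71.844 g/mol = 0.29661 mol, giving 0.29661 Fe and 0.29661 O.
38.86 wt% SiO2 ÷ 60.083 g/mol = 0.64677 mol, giving 0.64677 Si and 1.29354 O.
Oxygen sums to 2.58856; scaling by 4/2.58856 = 1.54526 puts the formula on 4 O.
Fe: 0.29661 × 1.54526 = 0.458 atoms per formula unit.

0.458 Fe apfu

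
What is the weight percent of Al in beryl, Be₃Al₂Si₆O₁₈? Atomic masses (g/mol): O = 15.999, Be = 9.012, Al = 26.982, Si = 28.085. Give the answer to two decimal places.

M(Be₃Al₂Si₆O₁₈) = 537.492 g/mol.
Al contributes 2 × 26.982 = 53.964 g per mole.
53.964/537.492 = 0.1004 → 10.04%.

10.04 mass %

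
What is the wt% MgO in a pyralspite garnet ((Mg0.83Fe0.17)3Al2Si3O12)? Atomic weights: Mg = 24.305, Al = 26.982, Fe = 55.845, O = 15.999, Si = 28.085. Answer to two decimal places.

23.94 wt%

Formula mass = 419.207 g/mol.
2.49 Mg → 2.4900 mol MgO per formula unit; M(MgO) = 40.304, so MgO mass = 100.357 g.
100.357/419.207 × 100 = 23.94 wt%.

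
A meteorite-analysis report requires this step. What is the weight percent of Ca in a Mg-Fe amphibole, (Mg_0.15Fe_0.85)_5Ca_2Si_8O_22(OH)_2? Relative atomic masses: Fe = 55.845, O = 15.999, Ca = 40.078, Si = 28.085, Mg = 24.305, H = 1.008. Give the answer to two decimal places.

M((Mg_0.15Fe_0.85)_5Ca_2Si_8O_22(OH)_2) = 946.398 g/mol.
Ca contributes 2 × 40.078 = 80.156 g per mole.
80.156/946.398 = 0.0847 → 8.47%.

8.47 wt%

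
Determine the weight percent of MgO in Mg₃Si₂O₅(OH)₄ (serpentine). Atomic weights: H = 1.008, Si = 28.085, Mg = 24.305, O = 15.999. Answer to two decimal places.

43.63 wt%

Formula mass = 277.108 g/mol.
3 Mg → 3.0000 mol MgO per formula unit; M(MgO) = 40.304, so MgO mass = 120.912 g.
120.912/277.108 × 100 = 43.63 wt%.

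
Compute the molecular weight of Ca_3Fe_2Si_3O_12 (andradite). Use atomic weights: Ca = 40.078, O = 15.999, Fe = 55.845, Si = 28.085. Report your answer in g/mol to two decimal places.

508.17 g/mol

Ca: 3 × 40.078 = 120.2340
Fe: 2 × 55.845 = 111.6900
Si: 3 × 28.085 = 84.2550
O: 12 × 15.999 = 191.9880
Summing the contributions gives the formula mass.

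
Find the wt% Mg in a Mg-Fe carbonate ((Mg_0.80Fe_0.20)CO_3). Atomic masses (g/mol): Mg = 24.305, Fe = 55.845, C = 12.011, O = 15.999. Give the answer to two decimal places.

Formula mass = 0.80×24.305 + 0.20×55.845 + 1×12.011 + 3×15.999 = 90.621 g/mol, of which 19.444 g is Mg.
So Mg makes up 19.444/90.621 = 0.2146 of the mass, i.e. 21.46%.

21.46 weight percent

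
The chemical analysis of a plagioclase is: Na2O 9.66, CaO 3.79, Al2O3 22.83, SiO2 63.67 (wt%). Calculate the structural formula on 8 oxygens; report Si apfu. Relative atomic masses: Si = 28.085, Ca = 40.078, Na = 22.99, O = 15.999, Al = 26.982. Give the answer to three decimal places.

Na2O: 9.66/61.979 = 0.15586 mol → 0.31172 mol Na, 0.15586 mol O.
CaO: 3.79/56.077 = 0.06759 mol → 0.06759 mol Ca, 0.06759 mol O.
Al2O3: 22.83/101.961 = 0.22391 mol → 0.44782 mol Al, 0.67173 mol O.
SiO2: 63.67/60.083 = 1.05970 mol → 1.05970 mol Si, 2.11940 mol O.
Total oxygen = 3.01458 mol. Normalization factor = 8/3.01458 = 2.65377.
Si per 8 O = 1.05970 × 2.65377 = 2.812.

2.812 Si apfu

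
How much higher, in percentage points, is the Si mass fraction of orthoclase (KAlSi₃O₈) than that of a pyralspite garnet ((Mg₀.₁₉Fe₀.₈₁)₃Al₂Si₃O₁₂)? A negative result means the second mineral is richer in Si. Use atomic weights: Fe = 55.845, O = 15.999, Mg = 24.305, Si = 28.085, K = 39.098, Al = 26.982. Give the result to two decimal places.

12.71 percentage points

Si in KAlSi₃O₈: molar mass 278.327 g/mol; 3×28.085 = 84.255 g → 30.27 wt%.
Si in (Mg₀.₁₉Fe₀.₈₁)₃Al₂Si₃O₁₂: molar mass 479.764 g/mol; 3×28.085 = 84.255 g → 17.56 wt%.
Difference = 30.27 − 17.56 = 12.71 percentage points.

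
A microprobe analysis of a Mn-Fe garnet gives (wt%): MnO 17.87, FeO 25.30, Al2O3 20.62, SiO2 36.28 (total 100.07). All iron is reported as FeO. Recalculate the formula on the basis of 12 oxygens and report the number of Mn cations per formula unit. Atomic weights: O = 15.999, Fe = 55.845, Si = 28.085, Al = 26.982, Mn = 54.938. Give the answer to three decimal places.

1.250 Mn apfu

MnO (M=70.937): mol = 0.25191; Mn = 0.25191, O = 0.25191.
FeO (M=71.844): mol = 0.35215; Fe = 0.35215, O = 0.35215.
Al2O3 (M=101.961): mol = 0.20223; Al = 0.40446, O = 0.60669.
SiO2 (M=60.083): mol = 0.60383; Si = 0.60383, O = 1.20766.
ΣO = 2.41841; factor = 12/ΣO = 4.96194.
Mn apfu = 0.25191 × 4.96194 = 1.250.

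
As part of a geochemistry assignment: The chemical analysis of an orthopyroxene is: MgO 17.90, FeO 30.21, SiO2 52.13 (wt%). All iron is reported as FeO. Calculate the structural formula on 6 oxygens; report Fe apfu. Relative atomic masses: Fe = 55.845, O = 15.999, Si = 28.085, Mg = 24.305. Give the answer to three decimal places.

MgO: 17.90/40.304 = 0.44412 mol → 0.44412 mol Mg, 0.44412 mol O.
FeO: 30.21/71.844 = 0.42049 mol → 0.42049 mol Fe, 0.42049 mol O.
SiO2: 52.13/60.083 = 0.86763 mol → 0.86763 mol Si, 1.73526 mol O.
Total oxygen = 2.59987 mol. Normalization factor = 6/2.59987 = 2.30781.
Fe per 6 O = 0.42049 × 2.30781 = 0.970.

0.970 Fe apfu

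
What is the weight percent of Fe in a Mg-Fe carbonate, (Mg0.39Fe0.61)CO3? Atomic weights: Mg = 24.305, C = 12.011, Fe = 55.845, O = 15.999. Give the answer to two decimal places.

Molar mass of (Mg0.39Fe0.61)CO3: 0.39×24.305 + 0.61×55.845 + 1×12.011 + 3×15.999 = 103.552 g/mol.
Mass of Fe per formula unit: 0.61 × 55.845 = 34.065 g.
Weight fraction Fe = 34.065 / 103.552 = 0.3290.

32.90 weight percent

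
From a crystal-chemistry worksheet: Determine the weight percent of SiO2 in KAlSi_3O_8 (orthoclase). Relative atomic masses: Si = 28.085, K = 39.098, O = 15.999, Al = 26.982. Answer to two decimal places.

64.76 wt%

Formula mass = 278.327 g/mol.
3 Si → 3.0000 mol SiO2 per formula unit; M(SiO2) = 60.083, so SiO2 mass = 180.249 g.
180.249/278.327 × 100 = 64.76 wt%.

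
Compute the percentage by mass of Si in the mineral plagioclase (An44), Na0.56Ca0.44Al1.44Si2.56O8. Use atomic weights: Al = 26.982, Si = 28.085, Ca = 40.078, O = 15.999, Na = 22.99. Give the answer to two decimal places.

M(Na0.56Ca0.44Al1.44Si2.56O8) = 269.252 g/mol.
Si contributes 2.56 × 28.085 = 71.898 g per mole.
71.898/269.252 = 0.2670 → 26.70%.

26.70 wt%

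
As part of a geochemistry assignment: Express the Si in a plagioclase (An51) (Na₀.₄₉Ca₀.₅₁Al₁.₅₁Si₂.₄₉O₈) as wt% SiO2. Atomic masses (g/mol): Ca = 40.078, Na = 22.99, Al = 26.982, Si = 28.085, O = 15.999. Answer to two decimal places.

55.33 wt%

M(Na₀.₄₉Ca₀.₅₁Al₁.₅₁Si₂.₄₉O₈) = 270.371 g/mol; M(SiO2) = 60.083 g/mol.
Moles SiO2 per formula unit = 2.49 Si ÷ 1 = 2.4900.
SiO2 fraction = (2.4900 × 60.083) / 270.371 = 149.607/270.371 = 0.5533.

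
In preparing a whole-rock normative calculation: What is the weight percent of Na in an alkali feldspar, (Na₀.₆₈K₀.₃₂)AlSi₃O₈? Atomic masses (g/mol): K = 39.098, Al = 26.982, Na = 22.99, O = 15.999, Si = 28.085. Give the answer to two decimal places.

M((Na₀.₆₈K₀.₃₂)AlSi₃O₈) = 267.374 g/mol.
Na contributes 0.68 × 22.99 = 15.633 g per mole.
15.633/267.374 = 0.0585 → 5.85%.

5.85 mass %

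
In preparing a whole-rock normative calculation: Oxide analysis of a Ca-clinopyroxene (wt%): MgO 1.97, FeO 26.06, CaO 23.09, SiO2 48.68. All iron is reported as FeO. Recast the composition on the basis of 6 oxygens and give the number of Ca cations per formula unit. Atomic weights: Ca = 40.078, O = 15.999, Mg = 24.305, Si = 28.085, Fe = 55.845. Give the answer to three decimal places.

1.011 Ca apfu

1.97 wt% MgO ÷ 40.304 g/mol = 0.04888 mol, giving 0.04888 Mg and 0.04888 O.
26.06 wt% FeO ÷ 71.844 g/mol = 0.36273 mol, giving 0.36273 Fe and 0.36273 O.
23.09 wt% CaO ÷ 56.077 g/mol = 0.41176 mol, giving 0.41176 Ca and 0.41176 O.
48.68 wt% SiO2 ÷ 60.083 g/mol = 0.81021 mol, giving 0.81021 Si and 1.62042 O.
Oxygen sums to 2.44379; scaling by 6/2.44379 = 2.45520 puts the formula on 6 O.
Ca: 0.41176 × 2.45520 = 1.011 atoms per formula unit.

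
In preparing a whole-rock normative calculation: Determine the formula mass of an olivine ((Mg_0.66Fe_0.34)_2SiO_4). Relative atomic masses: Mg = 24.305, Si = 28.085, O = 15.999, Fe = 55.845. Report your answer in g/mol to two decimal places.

M = 1.32×24.305 + 0.68×55.845 + 1×28.085 + 4×15.999

162.14 g/mol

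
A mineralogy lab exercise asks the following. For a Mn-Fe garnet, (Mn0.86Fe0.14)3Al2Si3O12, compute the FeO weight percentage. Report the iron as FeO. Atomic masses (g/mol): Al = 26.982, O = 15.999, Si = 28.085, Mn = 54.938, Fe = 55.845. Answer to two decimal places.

Molar mass of (Mn0.86Fe0.14)3Al2Si3O12 = 2.58*54.938 + 0.42*55.845 + 2*26.982 + 3*28.085 + 12*15.999 = 495.402 g/mol.
Each formula unit contains 0.42 Fe, equivalent to 0.42/1 = 0.4200 mol FeO.
M(FeO) = 1×55.845 + 1×15.999 = 71.844 g/mol.
Mass of FeO per formula unit = 0.4200 × 71.844 = 30.174 g.
FeO wt% = 30.174 / 495.402 × 100 = 6.09%.

6.09 wt%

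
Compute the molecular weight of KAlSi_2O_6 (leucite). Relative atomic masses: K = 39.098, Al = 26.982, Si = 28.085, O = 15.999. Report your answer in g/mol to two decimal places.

M = 1·39.098 + 1·26.982 + 2·28.085 + 6·15.999

218.24 g/mol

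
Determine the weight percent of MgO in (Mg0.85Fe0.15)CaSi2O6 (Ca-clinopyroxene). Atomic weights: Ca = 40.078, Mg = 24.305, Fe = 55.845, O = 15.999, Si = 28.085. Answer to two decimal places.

15.48 wt%

M((Mg0.85Fe0.15)CaSi2O6) = 221.278 g/mol; M(MgO) = 40.304 g/mol.
Moles MgO per formula unit = 0.85 Mg ÷ 1 = 0.8500.
MgO fraction = (0.8500 × 40.304) / 221.278 = 34.258/221.278 = 0.1548.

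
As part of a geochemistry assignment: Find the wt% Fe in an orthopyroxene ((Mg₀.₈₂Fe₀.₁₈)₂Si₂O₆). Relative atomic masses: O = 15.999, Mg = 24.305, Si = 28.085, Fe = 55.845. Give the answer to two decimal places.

9.48 weight percent

M((Mg₀.₈₂Fe₀.₁₈)₂Si₂O₆) = 212.128 g/mol.
Fe contributes 0.36 × 55.845 = 20.104 g per mole.
20.104/212.128 = 0.0948 → 9.48%.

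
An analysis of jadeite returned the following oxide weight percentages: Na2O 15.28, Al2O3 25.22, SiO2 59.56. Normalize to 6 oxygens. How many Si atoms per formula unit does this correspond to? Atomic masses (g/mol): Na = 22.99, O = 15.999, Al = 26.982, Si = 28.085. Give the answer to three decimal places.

2.002 Si apfu

Na2O: 15.28/61.979 = 0.24654 mol → 0.49308 mol Na, 0.24654 mol O.
Al2O3: 25.22/101.961 = 0.24735 mol → 0.49470 mol Al, 0.74205 mol O.
SiO2: 59.56/60.083 = 0.99130 mol → 0.99130 mol Si, 1.98260 mol O.
Total oxygen = 2.97119 mol. Normalization factor = 6/2.97119 = 2.01939.
Si per 6 O = 0.99130 × 2.01939 = 2.002.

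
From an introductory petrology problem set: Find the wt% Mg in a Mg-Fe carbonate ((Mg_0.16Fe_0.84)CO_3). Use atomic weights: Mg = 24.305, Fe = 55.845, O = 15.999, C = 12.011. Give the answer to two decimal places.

3.51 mass %

Molar mass of (Mg_0.16Fe_0.84)CO_3: 0.16*24.305 + 0.84*55.845 + 1*12.011 + 3*15.999 = 110.807 g/mol.
Mass of Mg per formula unit: 0.16 × 24.305 = 3.889 g.
Weight fraction Mg = 3.889 / 110.807 = 0.0351.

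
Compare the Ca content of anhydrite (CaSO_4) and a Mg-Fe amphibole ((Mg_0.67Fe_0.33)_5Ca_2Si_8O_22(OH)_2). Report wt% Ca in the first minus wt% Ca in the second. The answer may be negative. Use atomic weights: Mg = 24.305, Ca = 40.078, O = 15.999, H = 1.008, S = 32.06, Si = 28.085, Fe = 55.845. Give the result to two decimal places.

First mineral: 40.078 g Ca in 136.134 g formula = 29.44 wt% Ca.
Second mineral: 80.156 g Ca in 864.394 g formula = 9.27 wt% Ca.
29.44% − 9.27% gives a difference of 20.17 percentage points.

20.17 percentage points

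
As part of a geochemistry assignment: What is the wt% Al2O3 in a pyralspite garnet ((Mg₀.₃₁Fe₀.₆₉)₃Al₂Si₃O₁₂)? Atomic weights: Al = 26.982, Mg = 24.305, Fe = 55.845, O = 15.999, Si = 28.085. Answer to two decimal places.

Molar mass of (Mg₀.₃₁Fe₀.₆₉)₃Al₂Si₃O₁₂ = 0.93×24.305 + 2.07×55.845 + 2×26.982 + 3×28.085 + 12×15.999 = 468.410 g/mol.
Each formula unit contains 2 Al, equivalent to 2/2 = 1.0000 mol Al2O3.
M(Al2O3) = 2×26.982 + 3×15.999 = 101.961 g/mol.
Mass of Al2O3 per formula unit = 1.0000 × 101.961 = 101.961 g.
Al2O3 wt% = 101.961 / 468.410 × 100 = 21.77%.

21.77 wt%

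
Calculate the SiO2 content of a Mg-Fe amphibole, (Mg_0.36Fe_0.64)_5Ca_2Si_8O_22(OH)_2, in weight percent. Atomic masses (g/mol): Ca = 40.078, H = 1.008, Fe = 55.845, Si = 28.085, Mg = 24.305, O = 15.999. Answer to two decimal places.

52.63 wt%

Formula mass = 913.281 g/mol.
8 Si → 8.0000 mol SiO2 per formula unit; M(SiO2) = 60.083, so SiO2 mass = 480.664 g.
480.664/913.281 × 100 = 52.63 wt%.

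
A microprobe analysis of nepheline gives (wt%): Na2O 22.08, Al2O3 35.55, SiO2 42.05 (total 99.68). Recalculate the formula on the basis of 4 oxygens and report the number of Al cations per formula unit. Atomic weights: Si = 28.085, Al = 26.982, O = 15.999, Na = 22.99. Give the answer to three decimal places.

0.995 Al apfu

22.08 wt% Na2O ÷ 61.979 g/mol = 0.35625 mol, giving 0.71250 Na and 0.35625 O.
35.55 wt% Al2O3 ÷ 101.961 g/mol = 0.34866 mol, giving 0.69732 Al and 1.04598 O.
42.05 wt% SiO2 ÷ 60.083 g/mol = 0.69987 mol, giving 0.69987 Si and 1.39974 O.
Oxygen sums to 2.80197; scaling by 4/2.80197 = 1.42757 puts the formula on 4 O.
Al: 0.69732 × 1.42757 = 0.995 atoms per formula unit.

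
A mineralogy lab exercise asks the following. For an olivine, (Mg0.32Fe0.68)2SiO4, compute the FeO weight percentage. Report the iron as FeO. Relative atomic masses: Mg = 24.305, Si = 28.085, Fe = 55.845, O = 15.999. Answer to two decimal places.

53.22 wt%

Formula mass = 183.585 g/mol.
1.36 Fe → 1.3600 mol FeO per formula unit; M(FeO) = 71.844, so FeO mass = 97.708 g.
97.708/183.585 × 100 = 53.22 wt%.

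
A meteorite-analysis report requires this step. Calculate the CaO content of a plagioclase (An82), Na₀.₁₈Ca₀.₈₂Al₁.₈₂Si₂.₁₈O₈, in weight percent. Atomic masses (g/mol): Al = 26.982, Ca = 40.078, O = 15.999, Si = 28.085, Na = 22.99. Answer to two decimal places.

16.70 wt%

Molar mass of Na₀.₁₈Ca₀.₈₂Al₁.₈₂Si₂.₁₈O₈ = 0.18*22.99 + 0.82*40.078 + 1.82*26.982 + 2.18*28.085 + 8*15.999 = 275.327 g/mol.
Each formula unit contains 0.82 Ca, equivalent to 0.82/1 = 0.8200 mol CaO.
M(CaO) = 1×40.078 + 1×15.999 = 56.077 g/mol.
Mass of CaO per formula unit = 0.8200 × 56.077 = 45.983 g.
CaO wt% = 45.983 / 275.327 × 100 = 16.70%.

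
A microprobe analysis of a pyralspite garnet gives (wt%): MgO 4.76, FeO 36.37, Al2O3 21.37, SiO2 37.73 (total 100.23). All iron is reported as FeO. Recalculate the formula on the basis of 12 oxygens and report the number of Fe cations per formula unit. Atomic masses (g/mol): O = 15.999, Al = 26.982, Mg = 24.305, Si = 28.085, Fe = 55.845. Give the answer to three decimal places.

4.76 wt% MgO ÷ 40.304 g/mol = 0.11810 mol, giving 0.11810 Mg and 0.11810 O.
36.37 wt% FeO ÷ 71.844 g/mol = 0.50624 mol, giving 0.50624 Fe and 0.50624 O.
21.37 wt% Al2O3 ÷ 101.961 g/mol = 0.20959 mol, giving 0.41918 Al and 0.62877 O.
37.73 wt% SiO2 ÷ 60.083 g/mol = 0.62796 mol, giving 0.62796 Si and 1.25592 O.
Oxygen sums to 2.50903; scaling by 12/2.50903 = 4.78272 puts the formula on 12 O.
Fe: 0.50624 × 4.78272 = 2.421 atoms per formula unit.

2.421 Fe apfu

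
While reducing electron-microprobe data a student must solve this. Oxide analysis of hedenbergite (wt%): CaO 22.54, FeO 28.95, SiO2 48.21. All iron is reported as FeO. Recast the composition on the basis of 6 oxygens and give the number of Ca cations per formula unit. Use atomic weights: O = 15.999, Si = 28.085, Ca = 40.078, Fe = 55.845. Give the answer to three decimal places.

CaO (M=56.077): mol = 0.40195; Ca = 0.40195, O = 0.40195.
FeO (M=71.844): mol = 0.40296; Fe = 0.40296, O = 0.40296.
SiO2 (M=60.083): mol = 0.80239; Si = 0.80239, O = 1.60478.
ΣO = 2.40969; factor = 6/ΣO = 2.48995.
Ca apfu = 0.40195 × 2.48995 = 1.001.

1.001 Ca apfu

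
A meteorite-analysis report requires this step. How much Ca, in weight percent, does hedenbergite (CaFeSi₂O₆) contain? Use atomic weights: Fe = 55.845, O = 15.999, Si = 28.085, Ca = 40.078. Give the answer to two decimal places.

16.15 weight percent

Molar mass of CaFeSi₂O₆: 1×40.078 + 1×55.845 + 2×28.085 + 6×15.999 = 248.087 g/mol.
Mass of Ca per formula unit: 1 × 40.078 = 40.078 g.
Weight fraction Ca = 40.078 / 248.087 = 0.1615.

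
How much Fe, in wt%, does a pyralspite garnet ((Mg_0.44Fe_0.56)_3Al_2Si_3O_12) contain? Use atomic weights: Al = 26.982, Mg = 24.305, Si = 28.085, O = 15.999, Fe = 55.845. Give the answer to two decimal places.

20.57 wt%

Formula mass = 1.32×24.305 + 1.68×55.845 + 2×26.982 + 3×28.085 + 12×15.999 = 456.109 g/mol, of which 93.820 g is Fe.
So Fe makes up 93.820/456.109 = 0.2057 of the mass, i.e. 20.57%.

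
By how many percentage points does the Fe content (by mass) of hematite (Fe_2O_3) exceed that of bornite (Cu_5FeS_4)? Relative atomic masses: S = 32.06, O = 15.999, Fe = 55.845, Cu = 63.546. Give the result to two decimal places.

58.81 percentage points

First mineral: 111.690 g Fe in 159.687 g formula = 69.94 wt% Fe.
Second mineral: 55.845 g Fe in 501.815 g formula = 11.13 wt% Fe.
69.94% − 11.13% gives a difference of 58.81 percentage points.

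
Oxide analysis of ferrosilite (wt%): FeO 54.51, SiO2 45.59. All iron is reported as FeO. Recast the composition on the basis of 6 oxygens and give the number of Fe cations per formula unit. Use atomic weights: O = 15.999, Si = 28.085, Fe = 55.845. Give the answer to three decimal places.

2.000 Fe apfu

FeO: 54.51/71.844 = 0.75873 mol → 0.75873 mol Fe, 0.75873 mol O.
SiO2: 45.59/60.083 = 0.75878 mol → 0.75878 mol Si, 1.51756 mol O.
Total oxygen = 2.27629 mol. Normalization factor = 6/2.27629 = 2.63587.
Fe per 6 O = 0.75873 × 2.63587 = 2.000.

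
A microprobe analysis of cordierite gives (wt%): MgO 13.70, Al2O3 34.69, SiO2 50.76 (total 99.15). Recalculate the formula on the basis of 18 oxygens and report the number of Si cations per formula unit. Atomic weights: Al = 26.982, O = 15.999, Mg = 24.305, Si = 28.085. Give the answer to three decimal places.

MgO (M=40.304): mol = 0.33992; Mg = 0.33992, O = 0.33992.
Al2O3 (M=101.961): mol = 0.34023; Al = 0.68046, O = 1.02069.
SiO2 (M=60.083): mol = 0.84483; Si = 0.84483, O = 1.68966.
ΣO = 3.05027; factor = 18/ΣO = 5.90112.
Si apfu = 0.84483 × 5.90112 = 4.985.

4.985 Si apfu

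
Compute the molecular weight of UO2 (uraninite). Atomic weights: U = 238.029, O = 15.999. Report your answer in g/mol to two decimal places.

270.03 g/mol

The formula mass is the sum 1·238.029 + 2·15.999.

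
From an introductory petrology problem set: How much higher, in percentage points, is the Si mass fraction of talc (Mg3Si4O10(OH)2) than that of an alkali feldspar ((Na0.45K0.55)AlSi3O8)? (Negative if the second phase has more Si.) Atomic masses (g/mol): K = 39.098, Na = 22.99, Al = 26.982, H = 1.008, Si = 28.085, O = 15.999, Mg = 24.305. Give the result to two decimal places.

Si in Mg3Si4O10(OH)2: molar mass 379.259 g/mol; 4×28.085 = 112.340 g → 29.62 wt%.
Si in (Na0.45K0.55)AlSi3O8: molar mass 271.078 g/mol; 3×28.085 = 84.255 g → 31.08 wt%.
Difference = 29.62 − 31.08 = -1.46 percentage points.

-1.46 percentage points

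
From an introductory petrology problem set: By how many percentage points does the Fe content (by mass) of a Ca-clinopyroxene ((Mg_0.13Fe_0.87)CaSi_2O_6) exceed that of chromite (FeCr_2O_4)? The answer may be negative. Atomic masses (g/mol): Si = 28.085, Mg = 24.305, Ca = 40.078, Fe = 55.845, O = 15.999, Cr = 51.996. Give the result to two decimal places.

-5.04 percentage points

Fe in (Mg_0.13Fe_0.87)CaSi_2O_6: molar mass 243.987 g/mol; 0.87×55.845 = 48.585 g → 19.91 wt%.
Fe in FeCr_2O_4: molar mass 223.833 g/mol; 1×55.845 = 55.845 g → 24.95 wt%.
Difference = 19.91 − 24.95 = -5.04 percentage points.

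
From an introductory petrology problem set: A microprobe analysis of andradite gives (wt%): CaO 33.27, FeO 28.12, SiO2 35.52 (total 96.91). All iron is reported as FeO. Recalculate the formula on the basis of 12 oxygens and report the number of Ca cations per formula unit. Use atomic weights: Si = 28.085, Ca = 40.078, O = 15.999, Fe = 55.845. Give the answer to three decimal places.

3.285 Ca apfu

33.27 wt% CaO ÷ 56.077 g/mol = 0.59329 mol, giving 0.59329 Ca and 0.59329 O.
28.12 wt% FeO ÷ 71.844 g/mol = 0.39140 mol, giving 0.39140 Fe and 0.39140 O.
35.52 wt% SiO2 ÷ 60.083 g/mol = 0.59118 mol, giving 0.59118 Si and 1.18236 O.
Oxygen sums to 2.16705; scaling by 12/2.16705 = 5.53748 puts the formula on 12 O.
Ca: 0.59329 × 5.53748 = 3.285 atoms per formula unit.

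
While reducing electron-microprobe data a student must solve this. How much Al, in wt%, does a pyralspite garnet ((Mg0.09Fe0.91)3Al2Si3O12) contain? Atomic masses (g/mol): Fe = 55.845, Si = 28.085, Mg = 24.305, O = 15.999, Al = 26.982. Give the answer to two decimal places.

M((Mg0.09Fe0.91)3Al2Si3O12) = 489.226 g/mol.
Al contributes 2 × 26.982 = 53.964 g per mole.
53.964/489.226 = 0.1103 → 11.03%.

11.03 wt%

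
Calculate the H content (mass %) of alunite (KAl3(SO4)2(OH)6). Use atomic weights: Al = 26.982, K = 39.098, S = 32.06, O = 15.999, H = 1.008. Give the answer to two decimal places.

M(KAl3(SO4)2(OH)6) = 414.198 g/mol.
H contributes 6 × 1.008 = 6.048 g per mole.
6.048/414.198 = 0.0146 → 1.46%.

1.46 mass %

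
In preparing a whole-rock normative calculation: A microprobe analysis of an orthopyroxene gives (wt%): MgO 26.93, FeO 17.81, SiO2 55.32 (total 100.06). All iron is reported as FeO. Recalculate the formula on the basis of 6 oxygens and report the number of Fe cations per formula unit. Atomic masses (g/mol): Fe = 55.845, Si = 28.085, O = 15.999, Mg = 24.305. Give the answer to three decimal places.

0.539 Fe apfu

MgO (M=40.304): mol = 0.66817; Mg = 0.66817, O = 0.66817.
FeO (M=71.844): mol = 0.24790; Fe = 0.24790, O = 0.24790.
SiO2 (M=60.083): mol = 0.92073; Si = 0.92073, O = 1.84146.
ΣO = 2.75753; factor = 6/ΣO = 2.17586.
Fe apfu = 0.24790 × 2.17586 = 0.539.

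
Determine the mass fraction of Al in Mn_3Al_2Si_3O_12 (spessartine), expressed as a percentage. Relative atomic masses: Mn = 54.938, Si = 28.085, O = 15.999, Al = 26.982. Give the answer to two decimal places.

10.90 wt%

M(Mn_3Al_2Si_3O_12) = 495.021 g/mol.
Al contributes 2 × 26.982 = 53.964 g per mole.
53.964/495.021 = 0.1090 → 10.90%.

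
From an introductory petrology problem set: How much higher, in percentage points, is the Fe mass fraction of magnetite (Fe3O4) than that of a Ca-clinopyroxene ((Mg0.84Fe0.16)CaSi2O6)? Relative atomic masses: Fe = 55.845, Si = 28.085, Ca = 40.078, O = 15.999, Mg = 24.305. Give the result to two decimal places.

68.33 percentage points

First mineral: 167.535 g Fe in 231.531 g formula = 72.36 wt% Fe.
Second mineral: 8.935 g Fe in 221.593 g formula = 4.03 wt% Fe.
72.36% − 4.03% gives a difference of 68.33 percentage points.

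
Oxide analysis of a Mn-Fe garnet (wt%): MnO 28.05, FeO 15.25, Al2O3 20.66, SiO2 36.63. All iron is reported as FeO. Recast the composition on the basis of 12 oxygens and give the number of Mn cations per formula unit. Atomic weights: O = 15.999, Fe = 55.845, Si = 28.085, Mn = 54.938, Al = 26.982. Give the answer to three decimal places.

1.949 Mn apfu

MnO: 28.05/70.937 = 0.39542 mol → 0.39542 mol Mn, 0.39542 mol O.
FeO: 15.25/71.844 = 0.21227 mol → 0.21227 mol Fe, 0.21227 mol O.
Al2O3: 20.66/101.961 = 0.20263 mol → 0.40526 mol Al, 0.60789 mol O.
SiO2: 36.63/60.083 = 0.60966 mol → 0.60966 mol Si, 1.21932 mol O.
Total oxygen = 2.43490 mol. Normalization factor = 12/2.43490 = 4.92833.
Mn per 12 O = 0.39542 × 4.92833 = 1.949.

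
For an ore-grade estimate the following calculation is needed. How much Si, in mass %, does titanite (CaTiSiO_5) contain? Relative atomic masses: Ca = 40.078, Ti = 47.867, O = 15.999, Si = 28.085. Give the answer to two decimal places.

14.33 mass %

Formula mass = 1*40.078 + 1*47.867 + 1*28.085 + 5*15.999 = 196.025 g/mol, of which 28.085 g is Si.
So Si makes up 28.085/196.025 = 0.1433 of the mass, i.e. 14.33%.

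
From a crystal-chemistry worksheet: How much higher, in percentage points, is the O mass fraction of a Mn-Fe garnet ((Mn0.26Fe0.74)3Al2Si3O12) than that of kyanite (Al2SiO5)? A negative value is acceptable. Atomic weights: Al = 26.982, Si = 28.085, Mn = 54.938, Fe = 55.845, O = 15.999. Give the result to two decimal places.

-10.74 percentage points

First mineral: 191.988 g O in 497.035 g formula = 38.63 wt% O.
Second mineral: 79.995 g O in 162.044 g formula = 49.37 wt% O.
38.63% − 49.37% gives a difference of -10.74 percentage points.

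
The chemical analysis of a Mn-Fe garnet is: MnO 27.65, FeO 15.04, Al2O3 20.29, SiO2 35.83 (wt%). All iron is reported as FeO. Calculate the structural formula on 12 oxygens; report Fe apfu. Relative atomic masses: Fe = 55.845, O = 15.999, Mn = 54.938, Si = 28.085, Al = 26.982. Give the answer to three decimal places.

1.052 Fe apfu

27.65 wt% MnO ÷ 70.937 g/mol = 0.38978 mol, giving 0.38978 Mn and 0.38978 O.
15.04 wt% FeO ÷ 71.844 g/mol = 0.20934 mol, giving 0.20934 Fe and 0.20934 O.
20.29 wt% Al2O3 ÷ 101.961 g/mol = 0.19900 mol, giving 0.39800 Al and 0.59700 O.
35.83 wt% SiO2 ÷ 60.083 g/mol = 0.59634 mol, giving 0.59634 Si and 1.19268 O.
Oxygen sums to 2.38880; scaling by 12/2.38880 = 5.02344 puts the formula on 12 O.
Fe: 0.20934 × 5.02344 = 1.052 atoms per formula unit.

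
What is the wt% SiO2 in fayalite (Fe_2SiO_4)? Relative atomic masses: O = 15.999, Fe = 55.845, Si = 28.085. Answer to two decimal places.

29.49 wt%

Formula mass = 203.771 g/mol.
1 Si → 1.0000 mol SiO2 per formula unit; M(SiO2) = 60.083, so SiO2 mass = 60.083 g.
60.083/203.771 × 100 = 29.49 wt%.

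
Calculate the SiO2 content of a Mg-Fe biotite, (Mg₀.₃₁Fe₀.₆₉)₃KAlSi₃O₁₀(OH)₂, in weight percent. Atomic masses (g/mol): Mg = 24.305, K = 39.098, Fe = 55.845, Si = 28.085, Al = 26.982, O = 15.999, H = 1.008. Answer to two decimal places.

Molar mass of (Mg₀.₃₁Fe₀.₆₉)₃KAlSi₃O₁₀(OH)₂ = 0.93·24.305 + 2.07·55.845 + 1·39.098 + 1·26.982 + 3·28.085 + 12·15.999 + 2·1.008 = 482.542 g/mol.
Each formula unit contains 3 Si, equivalent to 3/1 = 3.0000 mol SiO2.
M(SiO2) = 1×28.085 + 2×15.999 = 60.083 g/mol.
Mass of SiO2 per formula unit = 3.0000 × 60.083 = 180.249 g.
SiO2 wt% = 180.249 / 482.542 × 100 = 37.35%.

37.35 wt%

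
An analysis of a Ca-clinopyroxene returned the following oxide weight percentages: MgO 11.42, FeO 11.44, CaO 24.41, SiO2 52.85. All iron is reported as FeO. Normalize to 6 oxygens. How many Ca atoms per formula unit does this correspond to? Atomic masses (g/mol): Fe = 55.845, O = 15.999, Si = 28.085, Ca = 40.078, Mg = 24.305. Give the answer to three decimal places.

0.990 Ca apfu

11.42 wt% MgO ÷ 40.304 g/mol = 0.28335 mol, giving 0.28335 Mg and 0.28335 O.
11.44 wt% FeO ÷ 71.844 g/mol = 0.15923 mol, giving 0.15923 Fe and 0.15923 O.
24.41 wt% CaO ÷ 56.077 g/mol = 0.43529 mol, giving 0.43529 Ca and 0.43529 O.
52.85 wt% SiO2 ÷ 60.083 g/mol = 0.87962 mol, giving 0.87962 Si and 1.75924 O.
Oxygen sums to 2.63711; scaling by 6/2.63711 = 2.27522 puts the formula on 6 O.
Ca: 0.43529 × 2.27522 = 0.990 atoms per formula unit.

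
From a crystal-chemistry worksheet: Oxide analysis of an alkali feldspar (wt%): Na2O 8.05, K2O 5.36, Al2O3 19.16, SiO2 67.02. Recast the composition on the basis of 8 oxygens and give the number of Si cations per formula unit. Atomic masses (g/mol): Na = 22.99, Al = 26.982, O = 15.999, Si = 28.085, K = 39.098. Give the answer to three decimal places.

Na2O: 8.05/61.979 = 0.12988 mol → 0.25976 mol Na, 0.12988 mol O.
K2O: 5.36/94.195 = 0.05690 mol → 0.11380 mol K, 0.05690 mol O.
Al2O3: 19.16/101.961 = 0.18791 mol → 0.37582 mol Al, 0.56373 mol O.
SiO2: 67.02/60.083 = 1.11546 mol → 1.11546 mol Si, 2.23092 mol O.
Total oxygen = 2.98143 mol. Normalization factor = 8/2.98143 = 2.68328.
Si per 8 O = 1.11546 × 2.68328 = 2.993.

2.993 Si apfu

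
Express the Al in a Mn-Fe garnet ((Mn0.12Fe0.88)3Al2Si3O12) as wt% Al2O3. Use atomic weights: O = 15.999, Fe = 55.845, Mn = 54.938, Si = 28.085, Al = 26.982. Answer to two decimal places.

20.50 wt%

Formula mass = 497.415 g/mol.
2 Al → 1.0000 mol Al2O3 per formula unit; M(Al2O3) = 101.961, so Al2O3 mass = 101.961 g.
101.961/497.415 × 100 = 20.50 wt%.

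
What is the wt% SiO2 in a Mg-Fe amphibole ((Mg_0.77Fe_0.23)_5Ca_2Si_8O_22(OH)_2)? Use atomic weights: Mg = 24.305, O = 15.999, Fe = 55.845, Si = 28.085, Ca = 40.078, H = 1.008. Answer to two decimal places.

Formula mass = 848.624 g/mol.
8 Si → 8.0000 mol SiO2 per formula unit; M(SiO2) = 60.083, so SiO2 mass = 480.664 g.
480.664/848.624 × 100 = 56.64 wt%.

56.64 wt%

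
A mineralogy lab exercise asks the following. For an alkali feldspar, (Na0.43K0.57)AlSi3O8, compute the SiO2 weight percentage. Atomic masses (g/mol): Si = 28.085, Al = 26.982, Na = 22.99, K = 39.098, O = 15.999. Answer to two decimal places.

Molar mass of (Na0.43K0.57)AlSi3O8 = 0.43×22.99 + 0.57×39.098 + 1×26.982 + 3×28.085 + 8×15.999 = 271.401 g/mol.
Each formula unit contains 3 Si, equivalent to 3/1 = 3.0000 mol SiO2.
M(SiO2) = 1×28.085 + 2×15.999 = 60.083 g/mol.
Mass of SiO2 per formula unit = 3.0000 × 60.083 = 180.249 g.
SiO2 wt% = 180.249 / 271.401 × 100 = 66.41%.

66.41 wt%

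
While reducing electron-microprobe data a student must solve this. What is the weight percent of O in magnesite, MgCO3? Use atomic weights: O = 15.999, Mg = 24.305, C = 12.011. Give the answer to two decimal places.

56.93 weight percent

Formula mass = 1·24.305 + 1·12.011 + 3·15.999 = 84.313 g/mol, of which 47.997 g is O.
So O makes up 47.997/84.313 = 0.5693 of the mass, i.e. 56.93%.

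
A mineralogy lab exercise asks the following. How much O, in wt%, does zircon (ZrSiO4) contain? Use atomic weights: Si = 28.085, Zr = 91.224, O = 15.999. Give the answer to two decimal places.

M(ZrSiO4) = 183.305 g/mol.
O contributes 4 × 15.999 = 63.996 g per mole.
63.996/183.305 = 0.3491 → 34.91%.

34.91 wt%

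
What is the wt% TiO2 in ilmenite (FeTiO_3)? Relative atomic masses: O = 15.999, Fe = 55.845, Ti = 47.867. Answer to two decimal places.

52.64 wt%

Molar mass of FeTiO_3 = 1·55.845 + 1·47.867 + 3·15.999 = 151.709 g/mol.
Each formula unit contains 1 Ti, equivalent to 1/1 = 1.0000 mol TiO2.
M(TiO2) = 1×47.867 + 2×15.999 = 79.865 g/mol.
Mass of TiO2 per formula unit = 1.0000 × 79.865 = 79.865 g.
TiO2 wt% = 79.865 / 151.709 × 100 = 52.64%.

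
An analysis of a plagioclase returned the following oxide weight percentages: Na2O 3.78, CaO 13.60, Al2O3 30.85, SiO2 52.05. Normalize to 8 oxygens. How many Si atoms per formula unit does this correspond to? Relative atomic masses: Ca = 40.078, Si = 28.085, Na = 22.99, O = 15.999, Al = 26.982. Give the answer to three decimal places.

Na2O (M=61.979): mol = 0.06099; Na = 0.12198, O = 0.06099.
CaO (M=56.077): mol = 0.24252; Ca = 0.24252, O = 0.24252.
Al2O3 (M=101.961): mol = 0.30257; Al = 0.60514, O = 0.90771.
SiO2 (M=60.083): mol = 0.86630; Si = 0.86630, O = 1.73260.
ΣO = 2.94382; factor = 8/ΣO = 2.71756.
Si apfu = 0.86630 × 2.71756 = 2.354.

2.354 Si apfu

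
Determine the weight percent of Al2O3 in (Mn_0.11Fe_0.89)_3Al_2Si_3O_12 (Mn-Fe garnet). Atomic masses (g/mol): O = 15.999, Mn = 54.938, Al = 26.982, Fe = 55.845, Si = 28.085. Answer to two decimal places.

20.50 wt%

M((Mn_0.11Fe_0.89)_3Al_2Si_3O_12) = 497.443 g/mol; M(Al2O3) = 101.961 g/mol.
Moles Al2O3 per formula unit = 2 Al ÷ 2 = 1.0000.
Al2O3 fraction = (1.0000 × 101.961) / 497.443 = 101.961/497.443 = 0.2050.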